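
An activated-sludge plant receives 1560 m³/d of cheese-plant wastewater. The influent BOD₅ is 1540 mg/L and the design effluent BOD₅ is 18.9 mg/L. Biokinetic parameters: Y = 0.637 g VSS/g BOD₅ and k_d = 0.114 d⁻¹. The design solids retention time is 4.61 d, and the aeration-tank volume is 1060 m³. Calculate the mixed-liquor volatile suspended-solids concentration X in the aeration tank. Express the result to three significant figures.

X = Y·Q·ΔS·θ_c / [V·(1 + k_d θ_c)] = 0.637 × 1560 × (1540 − 18.9) × 4.61 / [1060 × (1 + 0.114 × 4.61)] = 4309 mg/L.

X ≈ 4310 mg/L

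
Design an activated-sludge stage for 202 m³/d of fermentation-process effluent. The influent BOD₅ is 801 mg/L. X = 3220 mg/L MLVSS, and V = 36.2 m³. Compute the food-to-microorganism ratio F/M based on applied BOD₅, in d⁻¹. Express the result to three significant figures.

F/M = Q·S₀ / (V·X) = 202 × 801 / (36.20 × 3220) = 1.388 g BOD₅·(g VSS·d)⁻¹.

F/M ≈ 1.39 d⁻¹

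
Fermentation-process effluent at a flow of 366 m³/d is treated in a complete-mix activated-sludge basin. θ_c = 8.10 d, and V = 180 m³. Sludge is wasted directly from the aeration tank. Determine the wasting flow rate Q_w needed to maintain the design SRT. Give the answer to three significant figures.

Q_w ≈ 22.2 m³/d

For wasting at MLVSS concentration, Q_w = V/θ_c = 180.0/8.10 = 22.22 m³/d.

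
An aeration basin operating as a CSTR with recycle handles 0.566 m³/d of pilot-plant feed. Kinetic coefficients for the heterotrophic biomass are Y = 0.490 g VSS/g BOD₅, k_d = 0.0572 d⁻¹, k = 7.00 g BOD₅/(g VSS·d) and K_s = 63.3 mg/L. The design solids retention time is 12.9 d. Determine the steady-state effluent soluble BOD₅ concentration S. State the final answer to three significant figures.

Effluent substrate depends only on kinetics and SRT: S = K_s(1 + k_d θ_c) / [θ_c(Yk − k_d) − 1] = 63.3 × (1 + 0.0572 × 12.9) / [12.9 × (0.490 × 7.00 − 0.0572) − 1] = 110.0 / 42.51 = 2.588 mg/L.

S ≈ 2.59 mg/L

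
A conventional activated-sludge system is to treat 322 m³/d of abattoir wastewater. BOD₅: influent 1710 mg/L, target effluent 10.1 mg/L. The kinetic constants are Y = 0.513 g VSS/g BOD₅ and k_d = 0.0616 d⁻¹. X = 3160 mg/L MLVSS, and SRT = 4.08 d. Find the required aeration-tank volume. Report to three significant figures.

V ≈ 290 m³

Rearranging the biomass balance for a CMAS with decay, V = Y·Q·ΔS·θ_c / [X·(1+k_d θ_c)] = 0.513 × 322 × (1710 − 10.1) × 4.08 / [3160 × (1 + 0.0616 × 4.08)] = 1.15×10^6 / 3954 = 289.7 m³.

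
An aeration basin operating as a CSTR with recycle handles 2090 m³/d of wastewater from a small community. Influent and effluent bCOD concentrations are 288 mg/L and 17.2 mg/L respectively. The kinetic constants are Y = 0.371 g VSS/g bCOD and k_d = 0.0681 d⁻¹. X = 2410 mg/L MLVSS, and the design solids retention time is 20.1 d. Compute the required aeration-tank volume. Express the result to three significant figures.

V ≈ 739 m³

Rearranging the biomass balance for a CMAS with decay, V = Y·Q·ΔS·θ_c / [X·(1+k_d θ_c)] = 0.371 × 2090 × (288 − 17.2) × 20.1 / [2410 × (1 + 0.0681 × 20.1)] = 4.22×10^6 / 5709 = 739.3 m³.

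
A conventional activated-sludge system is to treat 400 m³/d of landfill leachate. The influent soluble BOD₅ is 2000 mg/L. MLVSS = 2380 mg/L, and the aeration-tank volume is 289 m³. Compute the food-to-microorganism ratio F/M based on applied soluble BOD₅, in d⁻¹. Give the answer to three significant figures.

F/M ≈ 1.16 d⁻¹

F/M = applied load / biomass = Q·S₀/(V·X) = 400 × 2000 / (289.0 × 2380) = 1.163 d⁻¹.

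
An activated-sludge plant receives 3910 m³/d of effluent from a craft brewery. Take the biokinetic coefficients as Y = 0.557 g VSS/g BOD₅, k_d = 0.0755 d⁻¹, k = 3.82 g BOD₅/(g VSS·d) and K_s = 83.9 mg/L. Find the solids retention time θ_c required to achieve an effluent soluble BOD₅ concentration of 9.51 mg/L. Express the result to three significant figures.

From 1/θ_c = Y·k·S/(K_s + S) − k_d: Y·k·S/(K_s+S) = 0.557 × 3.82 × 9.51 / (83.9 + 9.51) = 0.2166 d⁻¹.
θ_c = 1/(μ − k_d) = 1/(0.2166 − 0.0755) = 1/0.1411 = 7.086 d.

θ_c ≈ 7.09 d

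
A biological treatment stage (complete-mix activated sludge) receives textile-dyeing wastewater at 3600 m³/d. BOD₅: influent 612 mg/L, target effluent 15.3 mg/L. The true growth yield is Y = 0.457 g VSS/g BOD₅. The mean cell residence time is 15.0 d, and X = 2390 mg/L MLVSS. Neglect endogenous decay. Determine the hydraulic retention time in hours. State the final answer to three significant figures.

With k_d = 0 the design equation reduces to V = Y Q (S₀−S) θ_c / X = 0.457 × 3600 × (612 − 15.3) × 15.0 / 2390 = 6161 m³.
Hydraulic retention time τ = V/Q = 6161 / 3600 = 1.711 d = 41.07 h.

τ ≈ 41.1 h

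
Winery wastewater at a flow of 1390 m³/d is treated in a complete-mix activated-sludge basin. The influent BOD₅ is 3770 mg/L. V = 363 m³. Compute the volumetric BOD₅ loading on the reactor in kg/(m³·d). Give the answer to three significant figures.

L_v ≈ 14.4 kg BOD₅/(m³·d)

Volumetric loading L_v = Q·S₀ / V = 1390 × 3770 g/m³ / 363.0 m³ = 14436 g/(m³·d) = 14.44 kg BOD₅/(m³·d).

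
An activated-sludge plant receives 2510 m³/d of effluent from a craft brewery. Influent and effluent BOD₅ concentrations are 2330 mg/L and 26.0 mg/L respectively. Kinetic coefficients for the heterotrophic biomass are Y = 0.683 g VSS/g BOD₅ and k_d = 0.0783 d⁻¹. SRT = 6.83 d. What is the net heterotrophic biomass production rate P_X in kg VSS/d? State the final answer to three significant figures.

Y_obs = Y / (1 + k_d θ_c) = 0.683 / (1 + 0.0783 × 6.83) = 0.683 / 1.535 = 0.4450.
Mass of BOD₅ removed per day: Q(S₀ − S) = 2510 × 2304 g/m³ = 5783 kg/d.
Net biomass production P_X = Y_obs × Q·(S₀ − S) = 0.4450 × 5783 = 2574 kg VSS/d.

P_X ≈ 2570 kg VSS/d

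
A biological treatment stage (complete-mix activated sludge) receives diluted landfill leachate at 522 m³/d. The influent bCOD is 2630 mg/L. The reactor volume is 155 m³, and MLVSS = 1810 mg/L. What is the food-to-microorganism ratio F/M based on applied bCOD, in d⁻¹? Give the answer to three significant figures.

Food-to-microorganism ratio F/M = Q S₀ / (V X) = 522 × 2630 / (155.0 × 1810) = 4.893 d⁻¹.

F/M ≈ 4.89 d⁻¹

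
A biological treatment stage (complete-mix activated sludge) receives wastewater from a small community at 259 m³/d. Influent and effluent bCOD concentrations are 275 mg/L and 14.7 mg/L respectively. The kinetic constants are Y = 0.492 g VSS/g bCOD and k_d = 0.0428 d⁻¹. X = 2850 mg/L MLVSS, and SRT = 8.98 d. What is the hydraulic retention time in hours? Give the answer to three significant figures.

From the SRT design equation V = Y Q (S₀−S) θ_c / [X (1 + k_d θ_c)] = 0.492 × 259 × (275 − 14.7) × 8.98 / [2850 × (1 + 0.0428 × 8.98)] = 2.98×10^5 / 3945 = 75.50 m³.
HRT = V/Q = 75.50 m³ / 259 m³·d⁻¹ = 0.2915 d × 24 = 6.996 h.

τ ≈ 7.00 h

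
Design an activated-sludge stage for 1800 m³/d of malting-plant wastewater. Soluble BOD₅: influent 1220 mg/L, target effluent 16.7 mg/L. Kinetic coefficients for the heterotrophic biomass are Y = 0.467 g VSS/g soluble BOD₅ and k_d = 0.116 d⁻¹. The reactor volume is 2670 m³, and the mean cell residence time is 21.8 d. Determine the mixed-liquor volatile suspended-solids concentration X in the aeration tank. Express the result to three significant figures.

From V·X·(1 + k_d·θ_c) = Y·Q·(S₀ − S)·θ_c: X = 0.467 × 1800 × (1220 − 16.7) × 21.8 / [2670 × (1 + 0.116 × 21.8)] = 2340 mg/L.

X ≈ 2340 mg/L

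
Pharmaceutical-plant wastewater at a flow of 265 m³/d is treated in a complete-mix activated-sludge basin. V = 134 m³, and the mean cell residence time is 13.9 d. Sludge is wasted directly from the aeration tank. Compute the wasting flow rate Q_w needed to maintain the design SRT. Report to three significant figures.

For wasting at MLVSS concentration, Q_w = V/θ_c = 134.0/13.9 = 9.640 m³/d.

Q_w ≈ 9.64 m³/d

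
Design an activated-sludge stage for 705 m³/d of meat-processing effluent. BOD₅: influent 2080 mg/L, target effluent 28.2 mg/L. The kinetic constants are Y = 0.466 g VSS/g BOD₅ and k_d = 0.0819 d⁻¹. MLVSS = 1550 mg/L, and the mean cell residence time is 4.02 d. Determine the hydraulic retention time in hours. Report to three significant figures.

Rearranging the biomass balance for a CMAS with decay, V = Y·Q·ΔS·θ_c / [X·(1+k_d θ_c)] = 0.466 × 705 × (2080 − 28.2) × 4.02 / [1550 × (1 + 0.0819 × 4.02)] = 2.71×10^6 / 2060 = 1315 m³.
HRT = V/Q = 1315 m³ / 705 m³·d⁻¹ = 1.866 d × 24 = 44.77 h.

τ ≈ 44.8 h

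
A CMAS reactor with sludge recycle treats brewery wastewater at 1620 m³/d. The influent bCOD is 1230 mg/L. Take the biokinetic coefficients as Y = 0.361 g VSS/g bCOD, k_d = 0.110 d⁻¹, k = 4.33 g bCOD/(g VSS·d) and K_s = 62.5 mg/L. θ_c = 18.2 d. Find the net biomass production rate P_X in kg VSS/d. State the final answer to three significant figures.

Effluent substrate depends only on kinetics and SRT: S = K_s(1 + k_d θ_c) / [θ_c(Yk − k_d) − 1] = 62.5 × (1 + 0.110 × 18.2) / [18.2 × (0.361 × 4.33 − 0.110) − 1] = 187.6 / 25.45 = 7.373 mg/L.
The observed yield is Y_obs = Y/(1 + k_d·θ_c) = 0.361 / (1 + 0.110 × 18.2) = 0.361 / 3.002 = 0.1203 g VSS per g bCOD removed.
Substrate removed = Q·(S₀ − S) = 1620 m³/d × (1230 − 7.37) g/m³ = 1.98×10^6 g/d = 1981 kg/d.
So the net sludge growth is P_X = 0.1203 × 1981 = 238.2 kg VSS/d.

P_X ≈ 238 kg VSS/d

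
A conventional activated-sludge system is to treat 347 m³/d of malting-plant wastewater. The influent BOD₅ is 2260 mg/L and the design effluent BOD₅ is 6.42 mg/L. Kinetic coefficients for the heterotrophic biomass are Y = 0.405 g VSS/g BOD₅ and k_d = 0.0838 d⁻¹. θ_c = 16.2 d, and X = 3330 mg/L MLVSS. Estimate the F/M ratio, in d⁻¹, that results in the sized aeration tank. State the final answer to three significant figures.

From the SRT design equation V = Y Q (S₀−S) θ_c / [X (1 + k_d θ_c)] = 0.405 × 347 × (2260 − 6.42) × 16.2 / [3330 × (1 + 0.0838 × 16.2)] = 5.13×10^6 / 7851 = 653.5 m³.
F/M = Q·S₀ / (V·X) = 347 × 2260 / (653.5 × 3330) = 0.3604 g BOD₅·(g VSS·d)⁻¹.

F/M ≈ 0.360 d⁻¹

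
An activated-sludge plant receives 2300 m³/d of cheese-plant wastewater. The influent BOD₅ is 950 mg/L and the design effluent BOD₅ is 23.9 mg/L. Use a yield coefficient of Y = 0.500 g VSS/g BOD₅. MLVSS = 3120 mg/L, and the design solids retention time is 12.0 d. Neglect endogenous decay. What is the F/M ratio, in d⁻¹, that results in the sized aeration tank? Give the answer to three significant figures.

Biomass mass balance (decay neglected): V·X = Y·Q·(S₀ − S)·θ_c, so V = 0.500 × 2300 × (950 − 23.9) × 12.0 / 3120 = 4096 m³.
F/M = Q·S₀ / (V·X) = 2300 × 950 / (4096 × 3120) = 0.1710 g BOD₅·(g VSS·d)⁻¹.

F/M ≈ 0.171 d⁻¹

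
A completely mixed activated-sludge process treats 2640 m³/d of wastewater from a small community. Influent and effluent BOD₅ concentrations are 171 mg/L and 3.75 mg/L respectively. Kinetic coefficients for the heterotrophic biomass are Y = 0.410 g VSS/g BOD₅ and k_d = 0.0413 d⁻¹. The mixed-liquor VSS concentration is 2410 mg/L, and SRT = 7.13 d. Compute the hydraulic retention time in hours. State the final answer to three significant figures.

τ ≈ 3.76 h

From the SRT design equation V = Y Q (S₀−S) θ_c / [X (1 + k_d θ_c)] = 0.410 × 2640 × (171 − 3.75) × 7.13 / [2410 × (1 + 0.0413 × 7.13)] = 1.29×10^6 / 3120 = 413.7 m³.
τ = V/Q = 413.7/2640 = 0.1567 d, or 3.761 h.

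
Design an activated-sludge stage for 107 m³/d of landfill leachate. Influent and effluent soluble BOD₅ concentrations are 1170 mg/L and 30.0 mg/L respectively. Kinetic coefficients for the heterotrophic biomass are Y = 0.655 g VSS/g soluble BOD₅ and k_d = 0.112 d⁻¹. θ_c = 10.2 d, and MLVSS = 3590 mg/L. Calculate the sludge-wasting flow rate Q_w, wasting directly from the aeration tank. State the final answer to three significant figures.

Steady-state biomass mass balance: V·X·(1 + k_d·θ_c) = Y·Q·(S₀ − S)·θ_c, so V = 0.655 × 107 × (1170 − 30.0) × 10.2 / [3590 × (1 + 0.112 × 10.2)] = 8.15×10^5 / 7691 = 106.0 m³.
With mixed-liquor wasting, θ_c = V/Q_w, so Q_w = V/θ_c = 106.0/10.2 = 10.39 m³/d.

Q_w ≈ 10.4 m³/d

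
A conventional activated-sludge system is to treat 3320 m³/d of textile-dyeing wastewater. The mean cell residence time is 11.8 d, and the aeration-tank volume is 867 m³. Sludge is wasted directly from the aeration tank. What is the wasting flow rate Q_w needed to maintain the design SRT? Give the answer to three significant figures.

With mixed-liquor wasting, θ_c = V/Q_w, so Q_w = V/θ_c = 867.0/11.8 = 73.47 m³/d.

Q_w ≈ 73.5 m³/d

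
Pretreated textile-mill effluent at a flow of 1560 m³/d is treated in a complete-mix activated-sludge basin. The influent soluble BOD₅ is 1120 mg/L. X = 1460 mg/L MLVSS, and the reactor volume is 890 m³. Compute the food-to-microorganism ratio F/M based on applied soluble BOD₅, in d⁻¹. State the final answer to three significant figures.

F/M ≈ 1.34 d⁻¹

F/M = applied load / biomass = Q·S₀/(V·X) = 1560 × 1120 / (890.0 × 1460) = 1.345 d⁻¹.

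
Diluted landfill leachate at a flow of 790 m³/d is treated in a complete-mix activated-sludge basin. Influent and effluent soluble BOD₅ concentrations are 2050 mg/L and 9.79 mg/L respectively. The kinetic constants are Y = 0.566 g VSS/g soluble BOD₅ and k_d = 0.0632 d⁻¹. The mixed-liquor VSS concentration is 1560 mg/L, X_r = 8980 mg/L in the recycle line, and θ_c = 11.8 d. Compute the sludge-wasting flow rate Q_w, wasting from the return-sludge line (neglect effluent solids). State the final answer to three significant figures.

From the SRT design equation V = Y Q (S₀−S) θ_c / [X (1 + k_d θ_c)] = 0.566 × 790 × (2050 − 9.79) × 11.8 / [1560 × (1 + 0.0632 × 11.8)] = 1.08×10^7 / 2723 = 3953 m³.
θ_c = V·X/(Q_w·X_r) when wasting from the recycle, so Q_w = V·X/(θ_c·X_r) = 3953 × 1560 / (11.8 × 8980) = 58.19 m³/d.

Q_w ≈ 58.2 m³/d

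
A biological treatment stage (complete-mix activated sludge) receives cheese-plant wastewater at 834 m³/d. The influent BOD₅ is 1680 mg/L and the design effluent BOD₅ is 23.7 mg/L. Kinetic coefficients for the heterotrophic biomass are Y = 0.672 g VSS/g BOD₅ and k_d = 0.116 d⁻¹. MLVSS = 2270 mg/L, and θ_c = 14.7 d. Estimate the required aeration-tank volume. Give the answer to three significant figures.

Steady-state biomass mass balance: V·X·(1 + k_d·θ_c) = Y·Q·(S₀ − S)·θ_c, so V = 0.672 × 834 × (1680 − 23.7) × 14.7 / [2270 × (1 + 0.116 × 14.7)] = 1.36×10^7 / 6141 = 2222 m³.

V ≈ 2220 m³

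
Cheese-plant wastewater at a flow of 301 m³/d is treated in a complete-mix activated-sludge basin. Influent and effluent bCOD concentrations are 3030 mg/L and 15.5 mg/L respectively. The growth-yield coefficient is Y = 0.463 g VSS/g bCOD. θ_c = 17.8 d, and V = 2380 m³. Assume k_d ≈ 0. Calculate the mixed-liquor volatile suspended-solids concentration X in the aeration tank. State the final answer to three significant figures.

X ≈ 3140 mg/L

Without decay, X = Y Q (S₀−S) θ_c / V = 0.463 × 301 × (3030 − 15.5) × 17.8 / 2380 = 3142 mg/L.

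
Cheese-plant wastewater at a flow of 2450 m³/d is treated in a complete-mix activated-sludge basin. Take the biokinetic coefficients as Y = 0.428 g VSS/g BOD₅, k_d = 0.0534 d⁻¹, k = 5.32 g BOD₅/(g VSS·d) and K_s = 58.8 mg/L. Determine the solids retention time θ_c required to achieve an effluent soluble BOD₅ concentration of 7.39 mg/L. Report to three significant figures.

θ_c ≈ 4.98 d

At the target effluent, Y k S/(K_s+S) = 0.428×5.32×7.39/66.19 = 0.2542 d⁻¹.
Then 1/θ_c = μ − k_d = 0.2542 − 0.0534 = 0.2008 d⁻¹, giving θ_c = 4.980 d.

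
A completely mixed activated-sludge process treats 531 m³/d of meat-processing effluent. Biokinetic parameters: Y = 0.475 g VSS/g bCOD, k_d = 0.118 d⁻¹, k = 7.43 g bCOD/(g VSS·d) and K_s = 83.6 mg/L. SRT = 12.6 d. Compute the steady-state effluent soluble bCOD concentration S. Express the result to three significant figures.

From the Monod/SRT balance for a CMAS, S = K_s·(1+k_d θ_c)/[θ_c·(Y k − k_d) − 1] = 83.6 × (1 + 0.118 × 12.6) / [12.6 × (0.475 × 7.43 − 0.118) − 1] = 207.9 / 41.98 = 4.952 mg/L.

S ≈ 4.95 mg/L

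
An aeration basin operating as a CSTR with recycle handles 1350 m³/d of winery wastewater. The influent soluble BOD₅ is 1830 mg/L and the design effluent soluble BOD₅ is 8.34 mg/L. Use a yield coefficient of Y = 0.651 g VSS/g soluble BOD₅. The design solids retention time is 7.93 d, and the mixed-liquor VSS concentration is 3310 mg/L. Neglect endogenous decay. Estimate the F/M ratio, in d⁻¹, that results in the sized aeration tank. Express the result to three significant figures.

With k_d = 0 the design equation reduces to V = Y Q (S₀−S) θ_c / X = 0.651 × 1350 × (1830 − 8.34) × 7.93 / 3310 = 3836 m³.
Food-to-microorganism ratio F/M = Q S₀ / (V X) = 1350 × 1830 / (3836 × 3310) = 0.1946 d⁻¹.

F/M ≈ 0.195 d⁻¹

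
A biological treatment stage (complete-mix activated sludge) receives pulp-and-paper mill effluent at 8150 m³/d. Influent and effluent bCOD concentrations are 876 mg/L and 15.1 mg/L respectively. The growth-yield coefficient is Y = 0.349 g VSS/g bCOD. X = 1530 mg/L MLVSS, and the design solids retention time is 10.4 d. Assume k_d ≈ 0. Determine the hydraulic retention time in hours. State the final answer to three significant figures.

Biomass mass balance (decay neglected): V·X = Y·Q·(S₀ − S)·θ_c, so V = 0.349 × 8150 × (876 − 15.1) × 10.4 / 1530 = 16645 m³.
Hydraulic retention time τ = V/Q = 16645 / 8150 = 2.042 d = 49.02 h.

τ ≈ 49.0 h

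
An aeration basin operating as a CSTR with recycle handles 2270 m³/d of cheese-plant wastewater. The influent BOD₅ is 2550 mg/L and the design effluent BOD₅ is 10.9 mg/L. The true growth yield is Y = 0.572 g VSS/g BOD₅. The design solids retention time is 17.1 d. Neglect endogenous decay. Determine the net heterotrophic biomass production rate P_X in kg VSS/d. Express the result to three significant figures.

Since k_d ≈ 0, Y_obs = Y = 0.572 g VSS/g BOD₅.
Substrate removed = Q·(S₀ − S) = 2270 m³/d × (2550 − 10.9) g/m³ = 5.76×10^6 g/d = 5764 kg/d.
P_X = Y_obs · Q(S₀ − S) = 0.5720 × 5764 = 3297 kg VSS/d.

P_X ≈ 3300 kg VSS/d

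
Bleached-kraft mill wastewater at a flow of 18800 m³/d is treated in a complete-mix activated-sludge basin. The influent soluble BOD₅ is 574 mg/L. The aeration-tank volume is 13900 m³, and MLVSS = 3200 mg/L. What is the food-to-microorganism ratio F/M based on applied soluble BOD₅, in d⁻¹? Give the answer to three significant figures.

F/M ≈ 0.243 d⁻¹

Food-to-microorganism ratio F/M = Q S₀ / (V X) = 18800 × 574 / (13900 × 3200) = 0.2426 d⁻¹.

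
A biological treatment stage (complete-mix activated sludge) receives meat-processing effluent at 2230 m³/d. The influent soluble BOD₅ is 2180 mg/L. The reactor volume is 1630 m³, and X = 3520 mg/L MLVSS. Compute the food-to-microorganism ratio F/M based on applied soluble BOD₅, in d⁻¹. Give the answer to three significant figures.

F/M = applied load / biomass = Q·S₀/(V·X) = 2230 × 2180 / (1630 × 3520) = 0.8473 d⁻¹.

F/M ≈ 0.847 d⁻¹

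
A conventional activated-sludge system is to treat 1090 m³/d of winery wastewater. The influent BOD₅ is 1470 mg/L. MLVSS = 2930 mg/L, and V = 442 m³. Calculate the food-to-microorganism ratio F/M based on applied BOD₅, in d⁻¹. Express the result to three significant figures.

F/M = Q·S₀ / (V·X) = 1090 × 1470 / (442.0 × 2930) = 1.237 g BOD₅·(g VSS·d)⁻¹.

F/M ≈ 1.24 d⁻¹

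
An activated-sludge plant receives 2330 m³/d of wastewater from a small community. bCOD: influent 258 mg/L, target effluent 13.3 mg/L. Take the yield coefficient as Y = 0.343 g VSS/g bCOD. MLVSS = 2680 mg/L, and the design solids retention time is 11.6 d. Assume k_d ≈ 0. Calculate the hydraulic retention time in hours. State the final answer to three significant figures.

With k_d = 0 the design equation reduces to V = Y Q (S₀−S) θ_c / X = 0.343 × 2330 × (258 − 13.3) × 11.6 / 2680 = 846.5 m³.
Hydraulic retention time τ = V/Q = 846.5 / 2330 = 0.3633 d = 8.719 h.

τ ≈ 8.72 h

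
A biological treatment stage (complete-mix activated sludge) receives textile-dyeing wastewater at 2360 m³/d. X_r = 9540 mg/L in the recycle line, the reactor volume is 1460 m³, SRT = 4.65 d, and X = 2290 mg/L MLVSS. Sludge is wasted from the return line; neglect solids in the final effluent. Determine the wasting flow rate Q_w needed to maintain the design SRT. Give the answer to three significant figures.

Q_w ≈ 75.4 m³/d

θ_c = V·X/(Q_w·X_r) when wasting from the recycle, so Q_w = V·X/(θ_c·X_r) = 1460 × 2290 / (4.65 × 9540) = 75.37 m³/d.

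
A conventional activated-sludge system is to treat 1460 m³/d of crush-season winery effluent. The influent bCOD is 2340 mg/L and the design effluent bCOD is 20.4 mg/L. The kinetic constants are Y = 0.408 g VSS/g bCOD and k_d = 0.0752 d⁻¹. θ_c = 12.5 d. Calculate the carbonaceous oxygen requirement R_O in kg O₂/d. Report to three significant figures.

Correct the yield for decay: Y_obs = Y/(1 + k_d θ_c) = 0.408 / (1 + 0.0752 × 12.5) = 0.408 / 1.940 = 0.2103.
Substrate removed = Q·(S₀ − S) = 1460 m³/d × (2340 − 20.4) g/m³ = 3.39×10^6 g/d = 3387 kg/d.
P_X = Y_obs·Q·(S₀ − S) = 0.2103 × 3387 = 712.2 kg VSS/d.
Carbonaceous O₂ demand = substrate oxidised − cell-mass equivalent = 3387 − 1.42 × 712.2 = 2375 kg O₂/d.

R_O ≈ 2380 kg O₂/d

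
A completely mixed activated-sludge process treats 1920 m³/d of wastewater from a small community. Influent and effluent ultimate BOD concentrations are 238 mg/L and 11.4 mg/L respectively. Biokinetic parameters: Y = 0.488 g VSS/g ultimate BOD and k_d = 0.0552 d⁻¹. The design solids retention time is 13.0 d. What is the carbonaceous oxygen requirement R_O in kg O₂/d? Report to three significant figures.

R_O ≈ 260 kg O₂/d

Y_obs = Y / (1 + k_d θ_c) = 0.488 / (1 + 0.0552 × 13.0) = 0.488 / 1.718 = 0.2841.
Mass of ultimate BOD removed per day: Q(S₀ − S) = 1920 × 226.6 g/m³ = 435.1 kg/d.
Net sludge production P_X = 0.2841 × 435.1 = 123.6 kg VSS/d.
Carbonaceous O₂ demand = substrate oxidised − cell-mass equivalent = 435.1 − 1.42 × 123.6 = 259.5 kg O₂/d.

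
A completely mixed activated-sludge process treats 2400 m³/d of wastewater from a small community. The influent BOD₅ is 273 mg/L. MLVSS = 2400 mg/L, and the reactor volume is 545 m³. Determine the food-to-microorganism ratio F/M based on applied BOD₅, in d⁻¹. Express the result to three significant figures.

F/M = applied load / biomass = Q·S₀/(V·X) = 2400 × 273 / (545.0 × 2400) = 0.5009 d⁻¹.

F/M ≈ 0.501 d⁻¹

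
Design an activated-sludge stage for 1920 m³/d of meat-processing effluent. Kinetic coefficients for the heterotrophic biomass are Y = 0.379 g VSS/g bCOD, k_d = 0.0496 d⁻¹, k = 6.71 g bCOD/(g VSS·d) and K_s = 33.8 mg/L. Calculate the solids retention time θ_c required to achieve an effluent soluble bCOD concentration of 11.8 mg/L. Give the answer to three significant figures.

From 1/θ_c = Y·k·S/(K_s + S) − k_d: Y·k·S/(K_s+S) = 0.379 × 6.71 × 11.8 / (33.8 + 11.8) = 0.6581 d⁻¹.
θ_c = 1/(μ − k_d) = 1/(0.6581 − 0.0496) = 1/0.6085 = 1.643 d.

θ_c ≈ 1.64 d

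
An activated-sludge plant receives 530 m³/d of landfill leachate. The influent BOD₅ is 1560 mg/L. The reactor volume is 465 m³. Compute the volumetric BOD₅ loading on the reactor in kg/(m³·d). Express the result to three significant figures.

L_v = Q S₀ / V = 530 × 1560 × 10⁻³ / 465.0 = 1.778 kg/(m³·d).

L_v ≈ 1.78 kg BOD₅/(m³·d)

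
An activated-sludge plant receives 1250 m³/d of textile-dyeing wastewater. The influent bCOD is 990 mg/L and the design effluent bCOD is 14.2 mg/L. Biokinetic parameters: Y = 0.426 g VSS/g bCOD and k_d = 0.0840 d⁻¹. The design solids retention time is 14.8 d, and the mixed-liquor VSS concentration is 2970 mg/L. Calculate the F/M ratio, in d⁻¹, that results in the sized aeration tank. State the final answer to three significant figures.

From the SRT design equation V = Y Q (S₀−S) θ_c / [X (1 + k_d θ_c)] = 0.426 × 1250 × (990 − 14.2) × 14.8 / [2970 × (1 + 0.0840 × 14.8)] = 7.69×10^6 / 6662 = 1154 m³.
F/M = applied load / biomass = Q·S₀/(V·X) = 1250 × 990 / (1154 × 2970) = 0.3610 d⁻¹.

F/M ≈ 0.361 d⁻¹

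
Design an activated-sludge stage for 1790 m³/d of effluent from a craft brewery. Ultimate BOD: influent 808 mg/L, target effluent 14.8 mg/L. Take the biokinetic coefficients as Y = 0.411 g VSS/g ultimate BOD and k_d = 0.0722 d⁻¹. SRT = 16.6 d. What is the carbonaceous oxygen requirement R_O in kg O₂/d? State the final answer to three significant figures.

The observed yield is Y_obs = Y/(1 + k_d·θ_c) = 0.411 / (1 + 0.0722 × 16.6) = 0.411 / 2.199 = 0.1869 g VSS per g ultimate BOD removed.
Mass of ultimate BOD removed per day: Q(S₀ − S) = 1790 × 793.2 g/m³ = 1420 kg/d.
Biomass synthesised: P_X = Y_obs × 1420 = 265.4 kg VSS/d.
R_O = Q·(S₀ − S) − 1.42·P_X = 1420 − 1.42 × 265.4 = 1043 kg O₂/d.

R_O ≈ 1040 kg O₂/d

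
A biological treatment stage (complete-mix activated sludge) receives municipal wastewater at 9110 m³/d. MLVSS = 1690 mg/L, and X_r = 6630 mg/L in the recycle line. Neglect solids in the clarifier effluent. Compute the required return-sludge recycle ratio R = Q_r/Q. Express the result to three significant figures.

Solids balance on the clarifier gives (1+R)X = R·X_r, so R = X/(X_r − X) = 1690 / (6630 − 1690) = 0.3421.

R ≈ 0.342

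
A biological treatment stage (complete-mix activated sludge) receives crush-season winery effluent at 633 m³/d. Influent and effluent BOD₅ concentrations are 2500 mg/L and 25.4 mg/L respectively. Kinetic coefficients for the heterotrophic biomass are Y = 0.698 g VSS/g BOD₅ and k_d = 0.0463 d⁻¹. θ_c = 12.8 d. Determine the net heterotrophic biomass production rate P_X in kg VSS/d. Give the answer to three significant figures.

P_X ≈ 687 kg VSS/d

Correct the yield for decay: Y_obs = Y/(1 + k_d θ_c) = 0.698 / (1 + 0.0463 × 12.8) = 0.698 / 1.593 = 0.4383.
Mass of BOD₅ removed per day: Q(S₀ − S) = 633 × 2475 g/m³ = 1566 kg/d.
Net biomass production P_X = Y_obs × Q·(S₀ − S) = 0.4383 × 1566 = 686.5 kg VSS/d.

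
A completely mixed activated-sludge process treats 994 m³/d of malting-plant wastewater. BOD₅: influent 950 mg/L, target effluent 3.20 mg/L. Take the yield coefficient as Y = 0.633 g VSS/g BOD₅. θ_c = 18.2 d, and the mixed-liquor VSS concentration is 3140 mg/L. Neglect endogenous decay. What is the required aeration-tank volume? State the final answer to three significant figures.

With k_d = 0 the design equation reduces to V = Y Q (S₀−S) θ_c / X = 0.633 × 994 × (950 − 3.20) × 18.2 / 3140 = 3453 m³.

V ≈ 3450 m³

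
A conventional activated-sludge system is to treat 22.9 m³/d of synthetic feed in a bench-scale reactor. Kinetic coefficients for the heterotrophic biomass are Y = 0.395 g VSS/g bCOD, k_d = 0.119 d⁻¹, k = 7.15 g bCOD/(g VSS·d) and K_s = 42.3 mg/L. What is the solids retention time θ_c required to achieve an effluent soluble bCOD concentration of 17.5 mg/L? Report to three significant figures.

θ_c ≈ 1.41 d

Specific growth rate at S = 17.5 mg/L: μ = YkS/(K_s+S) = 0.395·7.15·17.5/(42.3+17.5) = 0.8265 d⁻¹.
1/θ_c = 0.8265 − 0.119 = 0.7075 d⁻¹, so θ_c = 1.413 d.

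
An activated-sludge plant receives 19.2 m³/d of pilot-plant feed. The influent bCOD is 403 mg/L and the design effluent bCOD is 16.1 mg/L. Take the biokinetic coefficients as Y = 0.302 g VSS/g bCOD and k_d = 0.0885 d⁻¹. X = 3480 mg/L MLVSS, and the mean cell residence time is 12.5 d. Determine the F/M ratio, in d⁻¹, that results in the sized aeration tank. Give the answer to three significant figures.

Rearranging the biomass balance for a CMAS with decay, V = Y·Q·ΔS·θ_c / [X·(1+k_d θ_c)] = 0.302 × 19.2 × (403 − 16.1) × 12.5 / [3480 × (1 + 0.0885 × 12.5)] = 2.8×10^4 / 7330 = 3.826 m³.
Food-to-microorganism ratio F/M = Q S₀ / (V X) = 19.2 × 403 / (3.826 × 3480) = 0.5812 d⁻¹.

F/M ≈ 0.581 d⁻¹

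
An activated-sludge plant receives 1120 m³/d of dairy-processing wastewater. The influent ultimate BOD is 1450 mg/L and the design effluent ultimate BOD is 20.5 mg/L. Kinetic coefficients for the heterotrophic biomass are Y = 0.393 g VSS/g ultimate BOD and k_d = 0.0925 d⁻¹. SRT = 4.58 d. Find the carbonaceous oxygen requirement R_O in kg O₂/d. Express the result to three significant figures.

R_O ≈ 973 kg O₂/d

Correct the yield for decay: Y_obs = Y/(1 + k_d θ_c) = 0.393 / (1 + 0.0925 × 4.58) = 0.393 / 1.424 = 0.2761.
Mass of ultimate BOD removed per day: Q(S₀ − S) = 1120 × 1430 g/m³ = 1601 kg/d.
P_X = Y_obs·Q·(S₀ − S) = 0.2761 × 1601 = 442.0 kg VSS/d.
R_O = Q·(S₀ − S) − 1.42·P_X = 1601 − 1.42 × 442.0 = 973.4 kg O₂/d.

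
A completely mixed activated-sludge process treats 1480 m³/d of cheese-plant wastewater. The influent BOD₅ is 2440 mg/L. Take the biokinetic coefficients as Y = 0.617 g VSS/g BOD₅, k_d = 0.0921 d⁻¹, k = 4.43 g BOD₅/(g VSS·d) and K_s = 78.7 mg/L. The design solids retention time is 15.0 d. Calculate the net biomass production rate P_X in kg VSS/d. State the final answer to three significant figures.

P_X ≈ 934 kg VSS/d

For a completely mixed reactor with recycle the Lawrence–McCarty relation gives S = K_s·(1 + k_d·θ_c) / [θ_c·(Y·k − k_d) − 1] = 78.7 × (1 + 0.0921 × 15.0) / [15.0 × (0.617 × 4.43 − 0.0921) − 1] = 187.4 / 38.62 = 4.853 mg/L.
Observed yield with endogenous decay: Y_obs = Y / (1 + k_d·θ_c) = 0.617 / (1 + 0.0921 × 15.0) = 0.617 / 2.381 = 0.2591 g VSS/g BOD₅.
Substrate removed = Q·(S₀ − S) = 1480 m³/d × (2440 − 4.85) g/m³ = 3.6×10^6 g/d = 3604 kg/d.
Biomass produced: P_X = Y_obs·Q·ΔS = 0.2591 × 3604 ≈ 933.7 kg VSS/d.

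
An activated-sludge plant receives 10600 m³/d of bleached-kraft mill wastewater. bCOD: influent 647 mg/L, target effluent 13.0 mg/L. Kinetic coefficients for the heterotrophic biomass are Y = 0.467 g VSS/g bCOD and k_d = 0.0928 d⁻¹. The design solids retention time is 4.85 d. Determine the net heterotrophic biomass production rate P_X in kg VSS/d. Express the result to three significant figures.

Y_obs = Y / (1 + k_d θ_c) = 0.467 / (1 + 0.0928 × 4.85) = 0.467 / 1.450 = 0.3221.
Substrate removed = Q·(S₀ − S) = 10600 m³/d × (647 − 13.0) g/m³ = 6.72×10^6 g/d = 6720 kg/d.
Biomass produced: P_X = Y_obs·Q·ΔS = 0.3221 × 6720 ≈ 2164 kg VSS/d.

P_X ≈ 2160 kg VSS/d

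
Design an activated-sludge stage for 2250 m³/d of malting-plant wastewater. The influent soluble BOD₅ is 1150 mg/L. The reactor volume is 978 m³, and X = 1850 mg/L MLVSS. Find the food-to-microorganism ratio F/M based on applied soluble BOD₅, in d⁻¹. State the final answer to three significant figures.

F/M ≈ 1.43 d⁻¹

F/M = applied load / biomass = Q·S₀/(V·X) = 2250 × 1150 / (978.0 × 1850) = 1.430 d⁻¹.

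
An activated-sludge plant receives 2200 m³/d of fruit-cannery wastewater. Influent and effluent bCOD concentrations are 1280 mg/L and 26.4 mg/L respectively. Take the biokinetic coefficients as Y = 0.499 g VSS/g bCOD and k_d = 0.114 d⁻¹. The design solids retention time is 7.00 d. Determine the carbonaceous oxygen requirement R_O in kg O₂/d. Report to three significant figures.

Observed yield with endogenous decay: Y_obs = Y / (1 + k_d·θ_c) = 0.499 / (1 + 0.114 × 7.00) = 0.499 / 1.798 = 0.2775 g VSS/g bCOD.
ΔS = 1280 − 26.4 = 1254 mg/L, so the substrate removal rate is 2200 × 1254/1000 = 2758 kg bCOD/d.
P_X = Y_obs·Q·(S₀ − S) = 0.2775 × 2758 = 765.4 kg VSS/d.
R_O = Q·ΔS − 1.42 P_X = 2758 − 1087 = 1671 kg O₂/d.

R_O ≈ 1670 kg O₂/d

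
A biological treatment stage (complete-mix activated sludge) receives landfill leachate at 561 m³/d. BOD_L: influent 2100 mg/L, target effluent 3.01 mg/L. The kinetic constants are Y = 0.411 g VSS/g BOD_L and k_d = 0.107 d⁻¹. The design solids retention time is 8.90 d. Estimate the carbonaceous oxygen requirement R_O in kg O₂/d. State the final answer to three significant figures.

The observed yield is Y_obs = Y/(1 + k_d·θ_c) = 0.411 / (1 + 0.107 × 8.90) = 0.411 / 1.952 = 0.2105 g VSS per g BOD_L removed.
Substrate removed = Q·(S₀ − S) = 561 m³/d × (2100 − 3.01) g/m³ = 1.18×10^6 g/d = 1176 kg/d.
Biomass synthesised: P_X = Y_obs × 1176 = 247.7 kg VSS/d.
R_O = Q·(S₀ − S) − 1.42·P_X = 1176 − 1.42 × 247.7 = 824.7 kg O₂/d.

R_O ≈ 825 kg O₂/d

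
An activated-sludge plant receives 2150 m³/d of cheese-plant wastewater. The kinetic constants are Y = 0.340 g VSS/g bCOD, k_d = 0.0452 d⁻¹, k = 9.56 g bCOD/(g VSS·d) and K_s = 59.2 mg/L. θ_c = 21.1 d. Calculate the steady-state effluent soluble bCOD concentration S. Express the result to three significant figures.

S ≈ 1.74 mg/L

From the Monod/SRT balance for a CMAS, S = K_s·(1+k_d θ_c)/[θ_c·(Y k − k_d) − 1] = 59.2 × (1 + 0.0452 × 21.1) / [21.1 × (0.340 × 9.56 − 0.0452) − 1] = 115.7 / 66.63 = 1.736 mg/L.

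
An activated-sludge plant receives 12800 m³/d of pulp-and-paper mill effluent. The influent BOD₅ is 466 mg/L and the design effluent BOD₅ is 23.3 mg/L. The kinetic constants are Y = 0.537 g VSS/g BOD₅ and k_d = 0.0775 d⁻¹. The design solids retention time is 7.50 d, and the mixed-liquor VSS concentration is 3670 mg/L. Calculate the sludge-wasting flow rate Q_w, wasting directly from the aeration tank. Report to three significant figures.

Steady-state biomass mass balance: V·X·(1 + k_d·θ_c) = Y·Q·(S₀ − S)·θ_c, so V = 0.537 × 12800 × (466 − 23.3) × 7.50 / [3670 × (1 + 0.0775 × 7.50)] = 2.28×10^7 / 5803 = 3933 m³.
Wasting from the aeration tank: Q_w = V / θ_c = 3933 / 7.50 = 524.4 m³/d.

Q_w ≈ 524 m³/d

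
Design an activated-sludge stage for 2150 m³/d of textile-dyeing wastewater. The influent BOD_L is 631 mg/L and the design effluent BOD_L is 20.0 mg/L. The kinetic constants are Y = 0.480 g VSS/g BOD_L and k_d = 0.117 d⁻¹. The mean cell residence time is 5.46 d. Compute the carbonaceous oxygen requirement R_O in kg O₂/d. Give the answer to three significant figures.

R_O ≈ 767 kg O₂/d

Observed yield with endogenous decay: Y_obs = Y / (1 + k_d·θ_c) = 0.480 / (1 + 0.117 × 5.46) = 0.480 / 1.639 = 0.2929 g VSS/g BOD_L.
Substrate removed = Q·(S₀ − S) = 2150 m³/d × (631 − 20.0) g/m³ = 1.31×10^6 g/d = 1314 kg/d.
Biomass synthesised: P_X = Y_obs × 1314 = 384.8 kg VSS/d.
R_O = Q·(S₀ − S) − 1.42·P_X = 1314 − 1.42 × 384.8 = 767.3 kg O₂/d.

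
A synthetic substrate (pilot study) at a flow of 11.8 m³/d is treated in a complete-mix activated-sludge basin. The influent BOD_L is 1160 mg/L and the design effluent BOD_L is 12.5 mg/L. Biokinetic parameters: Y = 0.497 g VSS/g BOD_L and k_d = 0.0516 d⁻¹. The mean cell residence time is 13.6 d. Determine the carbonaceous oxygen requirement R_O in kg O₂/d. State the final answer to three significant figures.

R_O ≈ 7.93 kg O₂/d

Y_obs = Y / (1 + k_d θ_c) = 0.497 / (1 + 0.0516 × 13.6) = 0.497 / 1.702 = 0.2921.
Mass of BOD_L removed per day: Q(S₀ − S) = 11.8 × 1148 g/m³ = 13.54 kg/d.
Net sludge production P_X = 0.2921 × 13.54 = 3.955 kg VSS/d.
R_O = Q·(S₀ − S) − 1.42·P_X = 13.54 − 1.42 × 3.955 = 7.925 kg O₂/d.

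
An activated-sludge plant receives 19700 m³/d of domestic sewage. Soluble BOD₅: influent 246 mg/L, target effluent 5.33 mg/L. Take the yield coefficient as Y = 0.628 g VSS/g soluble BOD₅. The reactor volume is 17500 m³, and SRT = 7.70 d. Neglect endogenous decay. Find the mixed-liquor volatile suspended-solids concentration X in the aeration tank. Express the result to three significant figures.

X = Y·Q·ΔS·θ_c / V = 0.628 × 19700 × (246 − 5.33) × 7.70 / 17500 = 1310 mg/L.

X ≈ 1310 mg/L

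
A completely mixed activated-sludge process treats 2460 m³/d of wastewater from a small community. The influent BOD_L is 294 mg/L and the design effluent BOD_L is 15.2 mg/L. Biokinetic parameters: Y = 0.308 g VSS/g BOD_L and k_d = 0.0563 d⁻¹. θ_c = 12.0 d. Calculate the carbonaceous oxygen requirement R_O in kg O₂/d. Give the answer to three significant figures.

R_O ≈ 507 kg O₂/d

The observed yield is Y_obs = Y/(1 + k_d·θ_c) = 0.308 / (1 + 0.0563 × 12.0) = 0.308 / 1.676 = 0.1838 g VSS per g BOD_L removed.
ΔS = 294 − 15.2 = 278.8 mg/L, so the substrate removal rate is 2460 × 278.8/1000 = 685.8 kg BOD_L/d.
Net sludge production P_X = 0.1838 × 685.8 = 126.1 kg VSS/d.
R_O = Q·(S₀ − S) − 1.42·P_X = 685.8 − 1.42 × 126.1 = 506.8 kg O₂/d.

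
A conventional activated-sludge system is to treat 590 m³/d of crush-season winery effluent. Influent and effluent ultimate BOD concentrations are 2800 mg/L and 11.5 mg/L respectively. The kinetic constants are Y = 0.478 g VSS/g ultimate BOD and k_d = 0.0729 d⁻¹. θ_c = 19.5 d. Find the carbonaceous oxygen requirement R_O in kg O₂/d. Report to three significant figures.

The observed yield is Y_obs = Y/(1 + k_d·θ_c) = 0.478 / (1 + 0.0729 × 19.5) = 0.478 / 2.422 = 0.1974 g VSS per g ultimate BOD removed.
Mass of ultimate BOD removed per day: Q(S₀ − S) = 590 × 2788 g/m³ = 1645 kg/d.
P_X = Y_obs·Q·(S₀ − S) = 0.1974 × 1645 = 324.8 kg VSS/d.
Carbonaceous O₂ demand = substrate oxidised − cell-mass equivalent = 1645 − 1.42 × 324.8 = 1184 kg O₂/d.

R_O ≈ 1180 kg O₂/d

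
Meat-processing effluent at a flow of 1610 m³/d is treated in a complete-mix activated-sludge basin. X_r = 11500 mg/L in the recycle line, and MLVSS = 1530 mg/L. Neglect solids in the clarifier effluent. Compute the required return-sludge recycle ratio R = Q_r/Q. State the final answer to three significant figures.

R = Q_r/Q = X/(X_r − X) = 1530 / (11500 − 1530) = 0.1535.

R ≈ 0.153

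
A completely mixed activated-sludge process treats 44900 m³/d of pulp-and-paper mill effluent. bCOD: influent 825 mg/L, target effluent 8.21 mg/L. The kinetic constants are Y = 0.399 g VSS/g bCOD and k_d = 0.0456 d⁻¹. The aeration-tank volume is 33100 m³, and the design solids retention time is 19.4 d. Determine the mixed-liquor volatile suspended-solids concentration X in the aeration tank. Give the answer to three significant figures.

X ≈ 4550 mg/L

From V·X·(1 + k_d·θ_c) = Y·Q·(S₀ − S)·θ_c: X = 0.399 × 44900 × (825 − 8.21) × 19.4 / [33100 × (1 + 0.0456 × 19.4)] = 4551 mg/L.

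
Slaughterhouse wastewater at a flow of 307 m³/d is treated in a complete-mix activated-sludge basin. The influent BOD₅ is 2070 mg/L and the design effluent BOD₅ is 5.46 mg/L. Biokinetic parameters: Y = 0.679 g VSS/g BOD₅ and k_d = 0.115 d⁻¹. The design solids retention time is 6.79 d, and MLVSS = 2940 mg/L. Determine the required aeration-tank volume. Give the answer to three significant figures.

Steady-state biomass mass balance: V·X·(1 + k_d·θ_c) = Y·Q·(S₀ − S)·θ_c, so V = 0.679 × 307 × (2070 − 5.46) × 6.79 / [2940 × (1 + 0.115 × 6.79)] = 2.92×10^6 / 5236 = 558.1 m³.

V ≈ 558 m³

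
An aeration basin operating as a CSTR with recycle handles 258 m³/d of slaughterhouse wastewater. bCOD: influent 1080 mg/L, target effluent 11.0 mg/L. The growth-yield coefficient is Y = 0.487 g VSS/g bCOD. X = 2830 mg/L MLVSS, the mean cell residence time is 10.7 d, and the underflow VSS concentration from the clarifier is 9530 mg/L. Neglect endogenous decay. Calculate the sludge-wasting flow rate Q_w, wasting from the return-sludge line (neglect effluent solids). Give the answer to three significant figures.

Biomass mass balance (decay neglected): V·X = Y·Q·(S₀ − S)·θ_c, so V = 0.487 × 258 × (1080 − 11.0) × 10.7 / 2830 = 507.8 m³.
Wasting from the return line (neglecting effluent solids): Q_w = V·X / (θ_c·X_r) = 507.8 × 2830 / (10.7 × 9530) = 14.09 m³/d.

Q_w ≈ 14.1 m³/d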